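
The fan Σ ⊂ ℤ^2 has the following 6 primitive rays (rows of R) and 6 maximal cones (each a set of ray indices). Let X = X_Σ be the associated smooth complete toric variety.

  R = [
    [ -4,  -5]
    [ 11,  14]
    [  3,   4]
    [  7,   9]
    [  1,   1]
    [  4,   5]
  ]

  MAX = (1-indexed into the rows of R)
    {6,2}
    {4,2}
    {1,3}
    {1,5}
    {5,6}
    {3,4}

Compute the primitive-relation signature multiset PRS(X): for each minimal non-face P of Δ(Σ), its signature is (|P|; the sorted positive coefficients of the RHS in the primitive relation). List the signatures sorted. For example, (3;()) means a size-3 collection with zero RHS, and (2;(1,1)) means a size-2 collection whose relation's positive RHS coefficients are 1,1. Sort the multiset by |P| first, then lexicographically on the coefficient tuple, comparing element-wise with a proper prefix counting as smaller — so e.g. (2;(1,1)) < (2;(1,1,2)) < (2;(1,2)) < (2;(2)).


9 collections generate NE(X_Σ); each relation:

  • {1,6}:  v_{1} + v_{6} = 0  so sig = (2;())
  • {1,2}:  v_{1} + v_{2} = v_{4}  so sig = (2;(1))
  • {1,4}:  v_{1} + v_{4} = v_{3}  so sig = (2;(1))
  • {3,5}:  v_{3} + v_{5} = v_{6}  so sig = (2;(1))
  • {3,6}:  v_{3} + v_{6} = v_{4}  so sig = (2;(1))
  • {4,6}:  v_{4} + v_{6} = v_{2}  so sig = (2;(1))
  • {2,3}:  v_{2} + v_{3} = 2·v_{4}  so sig = (2;(2))
  • {4,5}:  v_{4} + v_{5} = 2·v_{6}  so sig = (2;(2))
  • {2,5}:  v_{2} + v_{5} = 3·v_{6}  so sig = (2;(3))

Hence PRS(X_Σ) =
[(2;()), (2;(1)), (2;(1)), (2;(1)), (2;(1)), (2;(1)), (2;(2)), (2;(2)), (2;(3))]


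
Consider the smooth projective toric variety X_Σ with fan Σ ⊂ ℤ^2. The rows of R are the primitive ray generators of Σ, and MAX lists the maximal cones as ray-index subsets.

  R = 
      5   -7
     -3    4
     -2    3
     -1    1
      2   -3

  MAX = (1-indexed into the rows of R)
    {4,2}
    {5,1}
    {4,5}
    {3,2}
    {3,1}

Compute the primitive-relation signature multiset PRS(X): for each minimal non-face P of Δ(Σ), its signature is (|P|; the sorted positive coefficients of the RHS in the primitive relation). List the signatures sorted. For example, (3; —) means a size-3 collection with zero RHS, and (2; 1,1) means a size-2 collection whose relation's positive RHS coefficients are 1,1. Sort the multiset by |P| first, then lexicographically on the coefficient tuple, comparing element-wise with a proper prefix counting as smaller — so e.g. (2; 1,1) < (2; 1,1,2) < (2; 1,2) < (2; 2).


Primitive collections (5):

  • {3,5}:  v_{3} + v_{5} = 0 — sig = (2; —)
  • {1,2}:  v_{1} + v_{2} = v_{5} — sig = (2; 1)
  • {2,5}:  v_{2} + v_{5} = v_{4} — sig = (2; 1)
  • {3,4}:  v_{3} + v_{4} = v_{2} — sig = (2; 1)
  • {1,4}:  v_{1} + v_{4} = 2·v_{5} — sig = (2; 2)

Hence PRS(X_Σ) =
    |P|=2: 5 collections, coeffs (), (1), (1), (1), (2)


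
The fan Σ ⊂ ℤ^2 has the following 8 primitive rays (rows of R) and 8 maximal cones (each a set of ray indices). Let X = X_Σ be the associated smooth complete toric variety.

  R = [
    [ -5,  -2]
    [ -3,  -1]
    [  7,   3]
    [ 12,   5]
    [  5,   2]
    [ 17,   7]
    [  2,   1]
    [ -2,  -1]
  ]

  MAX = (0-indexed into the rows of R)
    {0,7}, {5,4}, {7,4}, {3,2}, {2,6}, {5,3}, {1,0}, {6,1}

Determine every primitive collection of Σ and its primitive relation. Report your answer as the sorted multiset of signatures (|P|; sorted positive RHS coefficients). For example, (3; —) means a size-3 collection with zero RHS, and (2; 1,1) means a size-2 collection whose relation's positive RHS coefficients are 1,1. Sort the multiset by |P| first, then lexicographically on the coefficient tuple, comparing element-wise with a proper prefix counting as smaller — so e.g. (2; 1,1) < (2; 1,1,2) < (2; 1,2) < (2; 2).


Minimal non-faces — 20 found among 8 rays, 8 max cones:

  P = {0,4}:  v_{0} + v_{4} = 0 ; sig = (2; —)
  P = {6,7}:  v_{6} + v_{7} = 0 ; sig = (2; —)
  P = {0,2}:  v_{0} + v_{2} = v_{6} ; sig = (2; 1)
  P = {0,3}:  v_{0} + v_{3} = v_{2} ; sig = (2; 1)
  P = {0,5}:  v_{0} + v_{5} = v_{3} ; sig = (2; 1)
  P = {0,6}:  v_{0} + v_{6} = v_{1} ; sig = (2; 1)
  P = {1,4}:  v_{1} + v_{4} = v_{6} ; sig = (2; 1)
  P = {1,7}:  v_{1} + v_{7} = v_{0} ; sig = (2; 1)
  P = {2,4}:  v_{2} + v_{4} = v_{3} ; sig = (2; 1)
  P = {2,7}:  v_{2} + v_{7} = v_{4} ; sig = (2; 1)
  P = {3,4}:  v_{3} + v_{4} = v_{5} ; sig = (2; 1)
  P = {4,6}:  v_{4} + v_{6} = v_{2} ; sig = (2; 1)
  P = {1,3}:  v_{1} + v_{3} = v_{2} + v_{6} ; sig = (2; 1,1)
  P = {5,6}:  v_{5} + v_{6} = v_{2} + v_{3} ; sig = (2; 1,1)
  P = {1,2}:  v_{1} + v_{2} = 2·v_{6} ; sig = (2; 2)
  P = {1,5}:  v_{1} + v_{5} = 2·v_{2} ; sig = (2; 2)
  P = {2,5}:  v_{2} + v_{5} = 2·v_{3} ; sig = (2; 2)
  P = {3,6}:  v_{3} + v_{6} = 2·v_{2} ; sig = (2; 2)
  P = {3,7}:  v_{3} + v_{7} = 2·v_{4} ; sig = (2; 2)
  P = {5,7}:  v_{5} + v_{7} = 3·v_{4} ; sig = (2; 3)

so the primitive-relation signature multiset is
[(2; —), (2; —), (2; 1), (2; 1), (2; 1), (2; 1), (2; 1), (2; 1), (2; 1), (2; 1), (2; 1), (2; 1), (2; 1,1), (2; 1,1), (2; 2), (2; 2), (2; 2), (2; 2), (2; 2), (2; 3)]


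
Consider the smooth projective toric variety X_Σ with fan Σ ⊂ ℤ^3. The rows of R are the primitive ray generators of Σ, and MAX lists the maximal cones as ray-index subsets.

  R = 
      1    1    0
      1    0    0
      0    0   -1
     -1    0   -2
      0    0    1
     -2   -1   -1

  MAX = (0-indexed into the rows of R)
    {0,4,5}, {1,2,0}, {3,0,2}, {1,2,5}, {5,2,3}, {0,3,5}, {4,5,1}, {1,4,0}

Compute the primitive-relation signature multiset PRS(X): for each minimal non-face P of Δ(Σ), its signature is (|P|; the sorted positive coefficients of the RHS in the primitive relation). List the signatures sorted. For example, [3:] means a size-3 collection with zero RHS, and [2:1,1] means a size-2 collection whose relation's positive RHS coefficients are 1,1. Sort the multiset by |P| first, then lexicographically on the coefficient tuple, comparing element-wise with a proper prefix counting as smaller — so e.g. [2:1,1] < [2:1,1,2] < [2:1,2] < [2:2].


Δ(Σ) — 6 vertices, 5 min non-faces:

  P={2,4}:  v_{2} + v_{4} = 0 ; sig = [2:]
  P={3,4}:  v_{3} + v_{4} = v_{0} + v_{5} ; sig = [2:1,1]
  P={1,3}:  v_{1} + v_{3} = 2·v_{2} ; sig = [2:2]
  P={0,1,5}:  v_{0} + v_{1} + v_{5} = v_{2} ; sig = [3:1]
  P={0,2,5}:  v_{0} + v_{2} + v_{5} = v_{3} ; sig = [3:1]

so the primitive-relation signature multiset is
    [2:]
    [2:1,1]
    [2:2]
    [3:1]
    [3:1]


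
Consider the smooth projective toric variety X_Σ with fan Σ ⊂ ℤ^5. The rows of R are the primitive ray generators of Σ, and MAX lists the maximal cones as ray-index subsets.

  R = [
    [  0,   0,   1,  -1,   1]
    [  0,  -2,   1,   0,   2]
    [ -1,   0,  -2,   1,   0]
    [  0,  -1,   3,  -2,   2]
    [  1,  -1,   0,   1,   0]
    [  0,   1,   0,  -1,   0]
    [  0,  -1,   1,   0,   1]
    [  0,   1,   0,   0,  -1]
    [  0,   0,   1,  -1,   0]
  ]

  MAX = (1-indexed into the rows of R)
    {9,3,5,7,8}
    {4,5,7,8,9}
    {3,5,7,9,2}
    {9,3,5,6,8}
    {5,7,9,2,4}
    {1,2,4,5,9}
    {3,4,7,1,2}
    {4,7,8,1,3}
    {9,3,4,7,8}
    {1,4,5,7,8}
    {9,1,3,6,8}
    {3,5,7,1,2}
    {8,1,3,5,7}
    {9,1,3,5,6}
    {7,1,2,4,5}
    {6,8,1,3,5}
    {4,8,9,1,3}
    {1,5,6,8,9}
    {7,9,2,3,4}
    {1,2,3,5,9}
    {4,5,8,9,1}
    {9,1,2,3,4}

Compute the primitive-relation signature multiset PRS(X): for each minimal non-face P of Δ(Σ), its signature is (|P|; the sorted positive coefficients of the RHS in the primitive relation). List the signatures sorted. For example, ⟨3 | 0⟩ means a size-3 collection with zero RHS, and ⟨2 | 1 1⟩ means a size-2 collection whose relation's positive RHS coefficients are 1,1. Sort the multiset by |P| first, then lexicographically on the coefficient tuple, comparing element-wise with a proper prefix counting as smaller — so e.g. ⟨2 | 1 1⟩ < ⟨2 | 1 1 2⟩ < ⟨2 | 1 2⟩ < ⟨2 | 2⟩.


Minimal non-faces — 7 found among 9 rays, 22 max cones:

  • {2,8}:  v_{2} + v_{8} = v_{7}  so sig = ⟨2 | 1⟩
  • {6,7}:  v_{6} + v_{7} = v_{1}  so sig = ⟨2 | 1⟩
  • {2,6}:  v_{2} + v_{6} = 2·v_{1} + v_{3} + v_{5} + v_{9}  so sig = ⟨2 | 1 1 1 2⟩
  • {4,6}:  v_{4} + v_{6} = 2·v_{1} + v_{9}  so sig = ⟨2 | 1 2⟩
  • {1,7,9}:  v_{1} + v_{7} + v_{9} = v_{4}  so sig = ⟨3 | 1⟩
  • {3,4,5}:  v_{3} + v_{4} + v_{5} = v_{2}  so sig = ⟨3 | 1⟩
  • {1,3,5,8,9}:  v_{1} + v_{3} + v_{5} + v_{8} + v_{9} = 0  so sig = ⟨5 | 0⟩

so the primitive-relation signature multiset is
{ ⟨2 | 1⟩ ×2,  ⟨2 | 1 1 1 2⟩,  ⟨2 | 1 2⟩,  ⟨3 | 1⟩ ×2,  ⟨5 | 0⟩ }


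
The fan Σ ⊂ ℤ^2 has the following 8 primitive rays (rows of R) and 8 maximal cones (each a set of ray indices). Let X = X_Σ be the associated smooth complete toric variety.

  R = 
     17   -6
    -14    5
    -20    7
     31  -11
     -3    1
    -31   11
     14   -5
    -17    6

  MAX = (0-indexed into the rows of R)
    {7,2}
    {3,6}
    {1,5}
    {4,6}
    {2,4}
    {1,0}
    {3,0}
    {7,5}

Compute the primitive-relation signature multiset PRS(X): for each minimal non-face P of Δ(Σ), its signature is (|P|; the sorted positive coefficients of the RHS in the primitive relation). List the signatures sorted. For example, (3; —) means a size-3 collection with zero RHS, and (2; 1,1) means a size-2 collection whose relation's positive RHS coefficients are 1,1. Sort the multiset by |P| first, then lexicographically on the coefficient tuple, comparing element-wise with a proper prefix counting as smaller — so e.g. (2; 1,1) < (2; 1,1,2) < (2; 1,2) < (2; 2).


20 collections generate NE(X_Σ); each relation:

  {0,7}:  v_{0} + v_{7} = 0  ⇒ sig = (2; —)
  {1,6}:  v_{1} + v_{6} = 0  ⇒ sig = (2; —)
  {3,5}:  v_{3} + v_{5} = 0  ⇒ sig = (2; —)
  {0,2}:  v_{0} + v_{2} = v_{4}  ⇒ sig = (2; 1)
  {0,4}:  v_{0} + v_{4} = v_{6}  ⇒ sig = (2; 1)
  {0,5}:  v_{0} + v_{5} = v_{1}  ⇒ sig = (2; 1)
  {0,6}:  v_{0} + v_{6} = v_{3}  ⇒ sig = (2; 1)
  {1,3}:  v_{1} + v_{3} = v_{0}  ⇒ sig = (2; 1)
  {1,4}:  v_{1} + v_{4} = v_{7}  ⇒ sig = (2; 1)
  {1,7}:  v_{1} + v_{7} = v_{5}  ⇒ sig = (2; 1)
  {3,7}:  v_{3} + v_{7} = v_{6}  ⇒ sig = (2; 1)
  {4,7}:  v_{4} + v_{7} = v_{2}  ⇒ sig = (2; 1)
  {5,6}:  v_{5} + v_{6} = v_{7}  ⇒ sig = (2; 1)
  {6,7}:  v_{6} + v_{7} = v_{4}  ⇒ sig = (2; 1)
  {2,3}:  v_{2} + v_{3} = v_{4} + v_{6}  ⇒ sig = (2; 1,1)
  {1,2}:  v_{1} + v_{2} = 2·v_{7}  ⇒ sig = (2; 2)
  {2,6}:  v_{2} + v_{6} = 2·v_{4}  ⇒ sig = (2; 2)
  {3,4}:  v_{3} + v_{4} = 2·v_{6}  ⇒ sig = (2; 2)
  {4,5}:  v_{4} + v_{5} = 2·v_{7}  ⇒ sig = (2; 2)
  {2,5}:  v_{2} + v_{5} = 3·v_{7}  ⇒ sig = (2; 3)

Signatures (|P|; sorted positive RHS coefficients), sorted:
{ (2; —) ×3,  (2; 1) ×11,  (2; 1,1),  (2; 2) ×4,  (2; 3) }


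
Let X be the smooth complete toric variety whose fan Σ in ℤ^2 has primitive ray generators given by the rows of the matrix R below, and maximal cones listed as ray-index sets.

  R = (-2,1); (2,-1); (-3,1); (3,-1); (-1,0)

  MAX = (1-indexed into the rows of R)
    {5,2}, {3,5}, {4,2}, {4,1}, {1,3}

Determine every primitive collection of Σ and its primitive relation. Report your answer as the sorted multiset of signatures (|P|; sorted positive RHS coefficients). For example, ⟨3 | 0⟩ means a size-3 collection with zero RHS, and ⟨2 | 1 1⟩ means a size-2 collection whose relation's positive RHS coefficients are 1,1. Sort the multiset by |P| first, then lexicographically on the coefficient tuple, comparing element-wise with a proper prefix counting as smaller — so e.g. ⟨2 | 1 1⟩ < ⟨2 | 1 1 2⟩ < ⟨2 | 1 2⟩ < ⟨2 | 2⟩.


Δ(Σ) — 5 vertices, 5 min non-faces:

  • {1,2}:  v_{1} + v_{2} = 0  ⇒ sig = ⟨2 | 0⟩
  • {3,4}:  v_{3} + v_{4} = 0  ⇒ sig = ⟨2 | 0⟩
  • {1,5}:  v_{1} + v_{5} = v_{3}  ⇒ sig = ⟨2 | 1⟩
  • {2,3}:  v_{2} + v_{3} = v_{5}  ⇒ sig = ⟨2 | 1⟩
  • {4,5}:  v_{4} + v_{5} = v_{2}  ⇒ sig = ⟨2 | 1⟩

Hence PRS(X_Σ) =
    ⟨2 | 0⟩
    ⟨2 | 0⟩
    ⟨2 | 1⟩
    ⟨2 | 1⟩
    ⟨2 | 1⟩


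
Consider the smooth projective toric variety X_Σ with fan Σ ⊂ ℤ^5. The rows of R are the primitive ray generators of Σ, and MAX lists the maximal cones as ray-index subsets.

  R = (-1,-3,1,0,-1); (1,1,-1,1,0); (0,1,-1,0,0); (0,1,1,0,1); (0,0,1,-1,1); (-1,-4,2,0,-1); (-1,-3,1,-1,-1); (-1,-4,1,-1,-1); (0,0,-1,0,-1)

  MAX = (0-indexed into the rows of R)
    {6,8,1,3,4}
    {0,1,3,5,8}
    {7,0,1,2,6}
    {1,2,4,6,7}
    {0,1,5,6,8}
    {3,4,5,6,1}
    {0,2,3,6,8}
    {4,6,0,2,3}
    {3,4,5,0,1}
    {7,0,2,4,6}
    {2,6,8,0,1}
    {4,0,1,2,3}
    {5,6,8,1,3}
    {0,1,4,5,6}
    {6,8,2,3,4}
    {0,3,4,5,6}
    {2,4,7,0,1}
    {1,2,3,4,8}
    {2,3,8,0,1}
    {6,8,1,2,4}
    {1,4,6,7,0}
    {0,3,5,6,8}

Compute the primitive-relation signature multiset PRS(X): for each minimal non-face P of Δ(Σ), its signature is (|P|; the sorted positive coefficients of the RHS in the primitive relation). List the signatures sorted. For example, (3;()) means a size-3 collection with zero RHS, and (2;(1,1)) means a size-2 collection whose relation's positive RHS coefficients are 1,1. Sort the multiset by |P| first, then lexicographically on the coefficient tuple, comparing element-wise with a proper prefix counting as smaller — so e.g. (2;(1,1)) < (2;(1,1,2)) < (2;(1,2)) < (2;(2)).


9 collections generate NE(X_Σ); each relation:

  • {2,5}:  v_{2} + v_{5} = v_{0} — sig = (2;(1))
  • {3,7}:  v_{3} + v_{7} = v_{0} + v_{4} — sig = (2;(1,1))
  • {5,7}:  v_{5} + v_{7} = 2·v_{0} + v_{1} + v_{4} + v_{6} — sig = (2;(1,1,1,2))
  • {7,8}:  v_{7} + v_{8} = v_{1} + v_{2} + 2·v_{6} — sig = (2;(1,1,2))
  • {0,4,8}:  v_{0} + v_{4} + v_{8} = v_{6} — sig = (3;(1))
  • {4,5,8}:  v_{4} + v_{5} + v_{8} = v_{1} + v_{3} + 2·v_{6} — sig = (3;(1,1,2))
  • {1,2,3,6}:  v_{1} + v_{2} + v_{3} + v_{6} = 0 — sig = (4;())
  • {0,1,3,6}:  v_{0} + v_{1} + v_{3} + v_{6} = v_{5} — sig = (4;(1))
  • {0,1,2,4,6}:  v_{0} + v_{1} + v_{2} + v_{4} + v_{6} = v_{7} — sig = (5;(1))

Sorted signature multiset PRS(X):
{ (2;(1)),  (2;(1,1)),  (2;(1,1,1,2)),  (2;(1,1,2)),  (3;(1)),  (3;(1,1,2)),  (4;()),  (4;(1)),  (5;(1)) }


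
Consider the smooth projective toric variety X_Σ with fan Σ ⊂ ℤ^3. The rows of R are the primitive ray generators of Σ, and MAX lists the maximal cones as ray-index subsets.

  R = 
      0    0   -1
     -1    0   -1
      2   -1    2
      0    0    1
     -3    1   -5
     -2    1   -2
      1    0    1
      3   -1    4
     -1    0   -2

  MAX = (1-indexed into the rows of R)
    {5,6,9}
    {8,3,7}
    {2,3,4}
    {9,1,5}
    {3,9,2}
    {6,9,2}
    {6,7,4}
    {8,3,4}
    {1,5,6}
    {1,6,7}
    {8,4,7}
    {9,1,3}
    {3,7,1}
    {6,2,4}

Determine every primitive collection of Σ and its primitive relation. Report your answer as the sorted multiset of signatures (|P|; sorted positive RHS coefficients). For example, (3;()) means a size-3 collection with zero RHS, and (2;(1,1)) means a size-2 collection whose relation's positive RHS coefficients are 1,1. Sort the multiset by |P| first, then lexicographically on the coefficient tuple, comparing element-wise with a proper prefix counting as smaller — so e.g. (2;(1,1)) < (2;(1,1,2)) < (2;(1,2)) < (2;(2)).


|primitive collections| = 17. Relations:

  {1,4}:  v_{1} + v_{4} = 0 ; sig = (2;())
  {2,7}:  v_{2} + v_{7} = 0 ; sig = (2;())
  {3,6}:  v_{3} + v_{6} = 0 ; sig = (2;())
  {1,2}:  v_{1} + v_{2} = v_{9} ; sig = (2;(1))
  {4,9}:  v_{4} + v_{9} = v_{2} ; sig = (2;(1))
  {5,8}:  v_{5} + v_{8} = v_{1} ; sig = (2;(1))
  {7,9}:  v_{7} + v_{9} = v_{1} ; sig = (2;(1))
  {8,9}:  v_{8} + v_{9} = v_{3} ; sig = (2;(1))
  {1,8}:  v_{1} + v_{8} = v_{3} + v_{7} ; sig = (2;(1,1))
  {2,8}:  v_{2} + v_{8} = v_{3} + v_{4} ; sig = (2;(1,1))
  {3,5}:  v_{3} + v_{5} = v_{1} + v_{9} ; sig = (2;(1,1))
  {4,5}:  v_{4} + v_{5} = v_{6} + v_{9} ; sig = (2;(1,1))
  {6,8}:  v_{6} + v_{8} = v_{4} + v_{7} ; sig = (2;(1,1))
  {2,5}:  v_{2} + v_{5} = v_{6} + 2·v_{9} ; sig = (2;(1,2))
  {5,7}:  v_{5} + v_{7} = 2·v_{1} + v_{6} ; sig = (2;(1,2))
  {1,6,9}:  v_{1} + v_{6} + v_{9} = v_{5} ; sig = (3;(1))
  {3,4,7}:  v_{3} + v_{4} + v_{7} = v_{8} ; sig = (3;(1))

Sorted signature multiset PRS(X):
[(2;()), (2;()), (2;()), (2;(1)), (2;(1)), (2;(1)), (2;(1)), (2;(1)), (2;(1,1)), (2;(1,1)), (2;(1,1)), (2;(1,1)), (2;(1,1)), (2;(1,2)), (2;(1,2)), (3;(1)), (3;(1))]


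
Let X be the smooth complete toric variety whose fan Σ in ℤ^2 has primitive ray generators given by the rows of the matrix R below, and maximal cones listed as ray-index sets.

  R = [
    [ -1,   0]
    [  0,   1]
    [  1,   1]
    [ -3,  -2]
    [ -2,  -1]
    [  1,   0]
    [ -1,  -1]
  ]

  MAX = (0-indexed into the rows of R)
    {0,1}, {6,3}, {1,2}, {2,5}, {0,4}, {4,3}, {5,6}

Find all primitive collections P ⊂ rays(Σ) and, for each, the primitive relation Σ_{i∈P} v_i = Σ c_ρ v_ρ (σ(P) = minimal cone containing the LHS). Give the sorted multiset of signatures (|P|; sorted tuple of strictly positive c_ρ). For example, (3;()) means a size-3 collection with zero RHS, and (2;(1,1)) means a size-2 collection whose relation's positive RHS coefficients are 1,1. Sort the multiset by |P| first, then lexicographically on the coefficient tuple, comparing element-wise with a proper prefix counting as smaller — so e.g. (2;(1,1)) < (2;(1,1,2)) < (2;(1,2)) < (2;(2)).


|primitive collections| = 14. Relations:

  P={0,5}:  v_{0} + v_{5} = 0  ⟹  sig = (2;())
  P={2,6}:  v_{2} + v_{6} = 0  ⟹  sig = (2;())
  P={0,2}:  v_{0} + v_{2} = v_{1}  ⟹  sig = (2;(1))
  P={0,6}:  v_{0} + v_{6} = v_{4}  ⟹  sig = (2;(1))
  P={1,5}:  v_{1} + v_{5} = v_{2}  ⟹  sig = (2;(1))
  P={1,6}:  v_{1} + v_{6} = v_{0}  ⟹  sig = (2;(1))
  P={2,3}:  v_{2} + v_{3} = v_{4}  ⟹  sig = (2;(1))
  P={2,4}:  v_{2} + v_{4} = v_{0}  ⟹  sig = (2;(1))
  P={4,5}:  v_{4} + v_{5} = v_{6}  ⟹  sig = (2;(1))
  P={4,6}:  v_{4} + v_{6} = v_{3}  ⟹  sig = (2;(1))
  P={1,3}:  v_{1} + v_{3} = v_{0} + v_{4}  ⟹  sig = (2;(1,1))
  P={0,3}:  v_{0} + v_{3} = 2·v_{4}  ⟹  sig = (2;(2))
  P={1,4}:  v_{1} + v_{4} = 2·v_{0}  ⟹  sig = (2;(2))
  P={3,5}:  v_{3} + v_{5} = 2·v_{6}  ⟹  sig = (2;(2))

so the primitive-relation signature multiset is
[(2;()), (2;()), (2;(1)), (2;(1)), (2;(1)), (2;(1)), (2;(1)), (2;(1)), (2;(1)), (2;(1)), (2;(1,1)), (2;(2)), (2;(2)), (2;(2))]


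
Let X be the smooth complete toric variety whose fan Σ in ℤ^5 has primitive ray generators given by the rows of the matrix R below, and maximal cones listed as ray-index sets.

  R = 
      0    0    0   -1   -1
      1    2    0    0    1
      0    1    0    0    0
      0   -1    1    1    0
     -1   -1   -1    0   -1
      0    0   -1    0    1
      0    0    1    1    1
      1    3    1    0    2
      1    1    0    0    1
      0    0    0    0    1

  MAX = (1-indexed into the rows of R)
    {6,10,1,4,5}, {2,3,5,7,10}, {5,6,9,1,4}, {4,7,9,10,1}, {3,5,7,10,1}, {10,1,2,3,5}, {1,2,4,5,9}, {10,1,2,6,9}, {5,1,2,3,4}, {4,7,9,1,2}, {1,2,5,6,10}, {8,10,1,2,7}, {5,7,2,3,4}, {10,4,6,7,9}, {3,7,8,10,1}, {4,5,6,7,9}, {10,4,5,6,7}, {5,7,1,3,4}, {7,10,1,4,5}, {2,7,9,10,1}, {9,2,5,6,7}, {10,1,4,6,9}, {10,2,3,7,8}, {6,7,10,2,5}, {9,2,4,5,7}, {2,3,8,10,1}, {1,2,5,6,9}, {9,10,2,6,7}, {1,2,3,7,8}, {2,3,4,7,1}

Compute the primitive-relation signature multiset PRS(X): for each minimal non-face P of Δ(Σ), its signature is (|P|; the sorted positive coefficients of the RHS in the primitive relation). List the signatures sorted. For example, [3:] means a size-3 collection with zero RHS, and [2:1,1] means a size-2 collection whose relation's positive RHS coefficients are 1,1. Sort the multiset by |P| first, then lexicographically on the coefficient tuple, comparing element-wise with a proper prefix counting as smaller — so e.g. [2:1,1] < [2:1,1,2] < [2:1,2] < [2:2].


Primitive collections (14):

  {3,9}:  v_{3} + v_{9} = v_{2}  →  sig = [2:1]
  {3,6}:  v_{3} + v_{6} = v_{2} + v_{5} + v_{10}  →  sig = [2:1,1,1]
  {8,9}:  v_{8} + v_{9} = v_{1} + 2·v_{2} + v_{7} + v_{10}  →  sig = [2:1,1,1,2]
  {4,8}:  v_{4} + v_{8} = v_{1} + v_{2} + 2·v_{7}  →  sig = [2:1,1,2]
  {6,8}:  v_{6} + v_{8} = v_{2} + v_{3} + 2·v_{10}  →  sig = [2:1,1,2]
  {5,8}:  v_{5} + v_{8} = 2·v_{3} + v_{10}  →  sig = [2:1,2]
  {1,6,7}:  v_{1} + v_{6} + v_{7} = v_{10}  →  sig = [3:1]
  {3,4,10}:  v_{3} + v_{4} + v_{10} = v_{7}  →  sig = [3:1]
  {5,9,10}:  v_{5} + v_{9} + v_{10} = v_{6}  →  sig = [3:1]
  {2,4,10}:  v_{2} + v_{4} + v_{10} = v_{7} + v_{9}  →  sig = [3:1,1]
  {2,4,6}:  v_{2} + v_{4} + v_{6} = v_{5} + v_{7} + 2·v_{9}  →  sig = [3:1,1,2]
  {1,5,7,9}:  v_{1} + v_{5} + v_{7} + v_{9} = 0  →  sig = [4:]
  {1,2,5,7}:  v_{1} + v_{2} + v_{5} + v_{7} = v_{3}  →  sig = [4:1]
  {1,2,3,7,10}:  v_{1} + v_{2} + v_{3} + v_{7} + v_{10} = v_{8}  →  sig = [5:1]

so the primitive-relation signature multiset is
{ [2:1],  [2:1,1,1],  [2:1,1,1,2],  [2:1,1,2] ×2,  [2:1,2],  [3:1] ×3,  [3:1,1],  [3:1,1,2],  [4:],  [4:1],  [5:1] }


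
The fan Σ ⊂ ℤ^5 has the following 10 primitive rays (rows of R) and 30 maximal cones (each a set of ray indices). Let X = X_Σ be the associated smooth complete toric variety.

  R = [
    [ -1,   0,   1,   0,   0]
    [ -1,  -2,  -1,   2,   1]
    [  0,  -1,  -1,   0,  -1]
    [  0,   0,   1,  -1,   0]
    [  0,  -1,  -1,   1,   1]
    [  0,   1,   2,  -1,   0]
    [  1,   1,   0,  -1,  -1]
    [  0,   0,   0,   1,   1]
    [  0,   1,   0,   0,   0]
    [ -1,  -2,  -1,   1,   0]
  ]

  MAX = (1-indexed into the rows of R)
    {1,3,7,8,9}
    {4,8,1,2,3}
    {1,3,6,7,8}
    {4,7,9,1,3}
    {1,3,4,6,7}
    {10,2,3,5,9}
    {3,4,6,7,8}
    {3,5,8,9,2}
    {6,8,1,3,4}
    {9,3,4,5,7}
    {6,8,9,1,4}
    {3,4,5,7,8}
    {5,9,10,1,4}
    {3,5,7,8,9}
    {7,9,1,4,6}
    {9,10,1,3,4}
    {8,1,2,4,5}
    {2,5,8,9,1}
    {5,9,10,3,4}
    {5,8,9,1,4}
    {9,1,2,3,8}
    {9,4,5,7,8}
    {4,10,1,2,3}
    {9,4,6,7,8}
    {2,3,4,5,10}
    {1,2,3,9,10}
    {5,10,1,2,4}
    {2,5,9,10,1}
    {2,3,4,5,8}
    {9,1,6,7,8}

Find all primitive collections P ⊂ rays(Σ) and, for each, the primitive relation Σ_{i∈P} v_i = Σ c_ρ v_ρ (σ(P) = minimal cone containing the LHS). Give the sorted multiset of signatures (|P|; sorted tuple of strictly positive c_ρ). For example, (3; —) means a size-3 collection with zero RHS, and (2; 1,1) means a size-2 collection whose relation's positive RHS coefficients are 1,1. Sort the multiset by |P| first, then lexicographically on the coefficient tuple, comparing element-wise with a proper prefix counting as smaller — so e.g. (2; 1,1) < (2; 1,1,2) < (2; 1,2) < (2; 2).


Primitive collections (12):

  P={7,10}:  v_{7} + v_{10} = v_{3} ; sig = (2; 1)
  P={8,10}:  v_{8} + v_{10} = v_{2} ; sig = (2; 1)
  P={2,7}:  v_{2} + v_{7} = v_{3} + v_{8} ; sig = (2; 1,1)
  P={5,6}:  v_{5} + v_{6} = v_{4} + v_{8} ; sig = (2; 1,1)
  P={6,10}:  v_{6} + v_{10} = v_{1} + v_{3} + v_{4} + v_{8} ; sig = (2; 1,1,1,1)
  P={2,6}:  v_{2} + v_{6} = v_{1} + v_{3} + v_{4} + 2·v_{8} ; sig = (2; 1,1,1,2)
  P={1,5,7}:  v_{1} + v_{5} + v_{7} = 0 ; sig = (3; —)
  P={1,3,5}:  v_{1} + v_{3} + v_{5} = v_{10} ; sig = (3; 1)
  P={2,4,9}:  v_{2} + v_{4} + v_{9} = v_{1} + v_{5} ; sig = (3; 1,1)
  P={3,6,9}:  v_{3} + v_{6} + v_{9} = v_{1} + v_{7} ; sig = (3; 1,1)
  P={3,4,8,9}:  v_{3} + v_{4} + v_{8} + v_{9} = 0 ; sig = (4; —)
  P={1,4,7,8}:  v_{1} + v_{4} + v_{7} + v_{8} = v_{6} ; sig = (4; 1)

Sorted signature multiset PRS(X):
[(2; 1), (2; 1), (2; 1,1), (2; 1,1), (2; 1,1,1,1), (2; 1,1,1,2), (3; —), (3; 1), (3; 1,1), (3; 1,1), (4; —), (4; 1)]


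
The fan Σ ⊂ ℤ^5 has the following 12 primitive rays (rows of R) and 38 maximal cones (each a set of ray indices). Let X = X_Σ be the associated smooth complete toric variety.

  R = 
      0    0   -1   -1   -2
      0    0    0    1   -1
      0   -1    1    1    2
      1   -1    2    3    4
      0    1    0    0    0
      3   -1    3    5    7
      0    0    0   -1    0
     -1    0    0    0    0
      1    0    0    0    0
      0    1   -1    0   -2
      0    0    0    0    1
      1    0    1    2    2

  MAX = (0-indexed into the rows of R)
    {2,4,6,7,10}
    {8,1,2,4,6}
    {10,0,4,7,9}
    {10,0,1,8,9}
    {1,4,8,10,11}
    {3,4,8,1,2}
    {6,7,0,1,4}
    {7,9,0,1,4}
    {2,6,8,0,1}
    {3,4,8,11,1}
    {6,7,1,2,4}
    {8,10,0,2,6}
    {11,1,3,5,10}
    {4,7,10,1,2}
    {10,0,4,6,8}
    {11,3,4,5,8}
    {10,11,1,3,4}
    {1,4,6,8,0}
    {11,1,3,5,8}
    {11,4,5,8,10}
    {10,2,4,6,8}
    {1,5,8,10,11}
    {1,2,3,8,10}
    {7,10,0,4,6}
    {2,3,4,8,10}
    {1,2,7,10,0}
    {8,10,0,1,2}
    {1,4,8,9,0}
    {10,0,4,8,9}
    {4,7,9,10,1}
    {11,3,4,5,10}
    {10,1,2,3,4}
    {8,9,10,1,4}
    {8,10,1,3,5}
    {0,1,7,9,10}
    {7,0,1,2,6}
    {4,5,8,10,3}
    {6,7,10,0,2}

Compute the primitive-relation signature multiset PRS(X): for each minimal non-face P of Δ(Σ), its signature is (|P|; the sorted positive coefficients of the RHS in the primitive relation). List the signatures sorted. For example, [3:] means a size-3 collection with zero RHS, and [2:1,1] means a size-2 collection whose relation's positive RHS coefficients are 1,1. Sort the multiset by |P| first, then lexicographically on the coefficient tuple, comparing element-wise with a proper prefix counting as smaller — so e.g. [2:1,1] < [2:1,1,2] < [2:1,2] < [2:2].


24 collections generate NE(X_Σ); each relation:

  P={7,8}:  v_{7} + v_{8} = 0  ⟹  sig = [2:]
  P={2,11}:  v_{2} + v_{11} = v_{3}  ⟹  sig = [2:1]
  P={2,9}:  v_{2} + v_{9} = v_{1} + v_{10}  ⟹  sig = [2:1,1]
  P={6,9}:  v_{6} + v_{9} = v_{0} + v_{4}  ⟹  sig = [2:1,1]
  P={0,11}:  v_{0} + v_{11} = v_{1} + v_{8} + v_{10}  ⟹  sig = [2:1,1,1]
  P={3,9}:  v_{3} + v_{9} = v_{1} + v_{10} + v_{11}  ⟹  sig = [2:1,1,1]
  P={5,7}:  v_{5} + v_{7} = v_{3} + v_{10} + v_{11}  ⟹  sig = [2:1,1,1]
  P={6,11}:  v_{6} + v_{11} = v_{2} + v_{4} + v_{8}  ⟹  sig = [2:1,1,1]
  P={0,3}:  v_{0} + v_{3} = v_{1} + v_{2} + v_{8} + v_{10}  ⟹  sig = [2:1,1,1,1]
  P={7,11}:  v_{7} + v_{11} = v_{1} + v_{2} + v_{4} + v_{10}  ⟹  sig = [2:1,1,1,1]
  P={5,6}:  v_{5} + v_{6} = v_{2} + v_{3} + v_{4} + 2·v_{8} + v_{10}  ⟹  sig = [2:1,1,1,1,2]
  P={3,7}:  v_{3} + v_{7} = v_{1} + 2·v_{2} + v_{4} + v_{10}  ⟹  sig = [2:1,1,1,2]
  P={2,5}:  v_{2} + v_{5} = 2·v_{3} + v_{8} + v_{10}  ⟹  sig = [2:1,1,2]
  P={3,6}:  v_{3} + v_{6} = 2·v_{2} + v_{4} + v_{8}  ⟹  sig = [2:1,1,2]
  P={0,5}:  v_{0} + v_{5} = v_{1} + v_{3} + 2·v_{8} + 2·v_{10}  ⟹  sig = [2:1,1,2,2]
  P={5,9}:  v_{5} + v_{9} = v_{1} + v_{8} + 2·v_{10} + 2·v_{11}  ⟹  sig = [2:1,1,2,2]
  P={9,11}:  v_{9} + v_{11} = 2·v_{1} + v_{4} + v_{8} + 2·v_{10}  ⟹  sig = [2:1,1,2,2]
  P={0,2,4}:  v_{0} + v_{2} + v_{4} = 0  ⟹  sig = [3:]
  P={1,6,10}:  v_{1} + v_{6} + v_{10} = 0  ⟹  sig = [3:]
  P={1,4,5}:  v_{1} + v_{4} + v_{5} = 3·v_{11}  ⟹  sig = [3:3]
  P={0,1,4,10}:  v_{0} + v_{1} + v_{4} + v_{10} = v_{9}  ⟹  sig = [4:1]
  P={3,8,10,11}:  v_{3} + v_{8} + v_{10} + v_{11} = v_{5}  ⟹  sig = [4:1]
  P={1,2,4,8,10}:  v_{1} + v_{2} + v_{4} + v_{8} + v_{10} = v_{11}  ⟹  sig = [5:1]
  P={1,3,4,8,10}:  v_{1} + v_{3} + v_{4} + v_{8} + v_{10} = 2·v_{11}  ⟹  sig = [5:2]

Signatures (|P|; sorted positive RHS coefficients), sorted:
{ [2:],  [2:1],  [2:1,1] ×2,  [2:1,1,1] ×4,  [2:1,1,1,1] ×2,  [2:1,1,1,1,2],  [2:1,1,1,2],  [2:1,1,2] ×2,  [2:1,1,2,2] ×3,  [3:] ×2,  [3:3],  [4:1] ×2,  [5:1],  [5:2] }


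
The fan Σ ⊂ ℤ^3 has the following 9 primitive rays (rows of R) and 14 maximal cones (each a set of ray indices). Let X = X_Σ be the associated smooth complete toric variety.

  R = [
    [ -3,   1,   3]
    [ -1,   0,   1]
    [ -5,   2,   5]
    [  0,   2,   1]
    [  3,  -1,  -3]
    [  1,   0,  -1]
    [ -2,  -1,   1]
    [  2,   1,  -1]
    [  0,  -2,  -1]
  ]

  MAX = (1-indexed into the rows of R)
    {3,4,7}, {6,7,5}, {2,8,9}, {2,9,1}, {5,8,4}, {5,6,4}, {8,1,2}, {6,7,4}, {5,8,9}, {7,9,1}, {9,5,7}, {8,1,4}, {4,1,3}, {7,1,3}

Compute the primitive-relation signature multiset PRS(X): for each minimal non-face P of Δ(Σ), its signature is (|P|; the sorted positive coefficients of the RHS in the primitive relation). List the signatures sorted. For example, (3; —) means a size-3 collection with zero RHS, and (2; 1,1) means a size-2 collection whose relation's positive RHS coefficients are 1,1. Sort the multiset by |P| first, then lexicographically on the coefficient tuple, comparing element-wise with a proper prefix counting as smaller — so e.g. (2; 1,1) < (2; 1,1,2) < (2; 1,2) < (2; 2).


|primitive collections| = 18. Relations:

  • {1,5}:  v_{1} + v_{5} = 0 — sig = (2; —)
  • {2,6}:  v_{2} + v_{6} = 0 — sig = (2; —)
  • {4,9}:  v_{4} + v_{9} = 0 — sig = (2; —)
  • {7,8}:  v_{7} + v_{8} = 0 — sig = (2; —)
  • {1,6}:  v_{1} + v_{6} = v_{4} + v_{7} — sig = (2; 1,1)
  • {2,4}:  v_{2} + v_{4} = v_{1} + v_{8} — sig = (2; 1,1)
  • {2,5}:  v_{2} + v_{5} = v_{8} + v_{9} — sig = (2; 1,1)
  • {2,7}:  v_{2} + v_{7} = v_{1} + v_{9} — sig = (2; 1,1)
  • {3,5}:  v_{3} + v_{5} = v_{4} + v_{7} — sig = (2; 1,1)
  • {3,8}:  v_{3} + v_{8} = v_{1} + v_{4} — sig = (2; 1,1)
  • {3,9}:  v_{3} + v_{9} = v_{1} + v_{7} — sig = (2; 1,1)
  • {6,8}:  v_{6} + v_{8} = v_{4} + v_{5} — sig = (2; 1,1)
  • {6,9}:  v_{6} + v_{9} = v_{5} + v_{7} — sig = (2; 1,1)
  • {2,3}:  v_{2} + v_{3} = 2·v_{1} — sig = (2; 2)
  • {3,6}:  v_{3} + v_{6} = 2·v_{4} + 2·v_{7} — sig = (2; 2,2)
  • {1,4,7}:  v_{1} + v_{4} + v_{7} = v_{3} — sig = (3; 1)
  • {1,8,9}:  v_{1} + v_{8} + v_{9} = v_{2} — sig = (3; 1)
  • {4,5,7}:  v_{4} + v_{5} + v_{7} = v_{6} — sig = (3; 1)

Hence PRS(X_Σ) =
[(2; —), (2; —), (2; —), (2; —), (2; 1,1), (2; 1,1), (2; 1,1), (2; 1,1), (2; 1,1), (2; 1,1), (2; 1,1), (2; 1,1), (2; 1,1), (2; 2), (2; 2,2), (3; 1), (3; 1), (3; 1)]


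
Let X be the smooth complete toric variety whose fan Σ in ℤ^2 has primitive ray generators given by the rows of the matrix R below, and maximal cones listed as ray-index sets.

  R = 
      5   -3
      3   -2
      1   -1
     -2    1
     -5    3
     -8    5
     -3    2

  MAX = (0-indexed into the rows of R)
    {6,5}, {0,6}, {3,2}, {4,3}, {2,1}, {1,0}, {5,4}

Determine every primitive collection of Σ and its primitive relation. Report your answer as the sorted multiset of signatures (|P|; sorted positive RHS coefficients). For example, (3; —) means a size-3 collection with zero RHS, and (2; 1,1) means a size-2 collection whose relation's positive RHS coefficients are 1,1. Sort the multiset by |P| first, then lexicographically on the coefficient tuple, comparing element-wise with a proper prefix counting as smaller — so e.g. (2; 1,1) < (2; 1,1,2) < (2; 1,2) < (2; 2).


|primitive collections| = 14. Relations:

  P = {0,4}:  v_{0} + v_{4} = 0  ⟹  sig = (2; —)
  P = {1,6}:  v_{1} + v_{6} = 0  ⟹  sig = (2; —)
  P = {0,3}:  v_{0} + v_{3} = v_{1}  ⟹  sig = (2; 1)
  P = {0,5}:  v_{0} + v_{5} = v_{6}  ⟹  sig = (2; 1)
  P = {1,3}:  v_{1} + v_{3} = v_{2}  ⟹  sig = (2; 1)
  P = {1,4}:  v_{1} + v_{4} = v_{3}  ⟹  sig = (2; 1)
  P = {1,5}:  v_{1} + v_{5} = v_{4}  ⟹  sig = (2; 1)
  P = {2,6}:  v_{2} + v_{6} = v_{3}  ⟹  sig = (2; 1)
  P = {3,6}:  v_{3} + v_{6} = v_{4}  ⟹  sig = (2; 1)
  P = {4,6}:  v_{4} + v_{6} = v_{5}  ⟹  sig = (2; 1)
  P = {2,5}:  v_{2} + v_{5} = v_{3} + v_{4}  ⟹  sig = (2; 1,1)
  P = {0,2}:  v_{0} + v_{2} = 2·v_{1}  ⟹  sig = (2; 2)
  P = {2,4}:  v_{2} + v_{4} = 2·v_{3}  ⟹  sig = (2; 2)
  P = {3,5}:  v_{3} + v_{5} = 2·v_{4}  ⟹  sig = (2; 2)

Signatures (|P|; sorted positive RHS coefficients), sorted:
[(2; —), (2; —), (2; 1), (2; 1), (2; 1), (2; 1), (2; 1), (2; 1), (2; 1), (2; 1), (2; 1,1), (2; 2), (2; 2), (2; 2)]


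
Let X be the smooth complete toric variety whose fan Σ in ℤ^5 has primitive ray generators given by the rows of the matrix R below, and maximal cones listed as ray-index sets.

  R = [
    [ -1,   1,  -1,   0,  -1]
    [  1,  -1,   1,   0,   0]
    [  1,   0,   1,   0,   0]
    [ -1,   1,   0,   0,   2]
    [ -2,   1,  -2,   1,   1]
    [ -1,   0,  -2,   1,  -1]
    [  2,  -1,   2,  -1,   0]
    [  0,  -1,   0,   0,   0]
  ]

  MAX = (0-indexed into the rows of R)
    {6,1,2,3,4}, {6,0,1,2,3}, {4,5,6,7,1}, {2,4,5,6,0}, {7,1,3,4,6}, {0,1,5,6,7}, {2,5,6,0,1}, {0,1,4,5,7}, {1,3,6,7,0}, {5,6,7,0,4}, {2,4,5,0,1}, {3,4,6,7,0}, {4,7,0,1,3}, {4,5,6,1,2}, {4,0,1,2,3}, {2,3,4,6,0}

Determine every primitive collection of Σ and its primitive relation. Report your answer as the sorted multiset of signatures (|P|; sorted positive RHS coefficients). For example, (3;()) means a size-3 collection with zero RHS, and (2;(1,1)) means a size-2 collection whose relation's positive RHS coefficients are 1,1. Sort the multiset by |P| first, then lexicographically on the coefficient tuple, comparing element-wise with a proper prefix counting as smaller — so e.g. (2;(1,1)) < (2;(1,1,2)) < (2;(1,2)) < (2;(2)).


3 collections generate NE(X_Σ); each relation:

  • {2,7}:  v_{2} + v_{7} = v_{1}  ⇒ sig = (2;(1))
  • {3,5}:  v_{3} + v_{5} = v_{4}  ⇒ sig = (2;(1))
  • {0,1,4,6}:  v_{0} + v_{1} + v_{4} + v_{6} = 0  ⇒ sig = (4;())

Sorted signature multiset PRS(X):
    (2;(1))
    (2;(1))
    (4;())


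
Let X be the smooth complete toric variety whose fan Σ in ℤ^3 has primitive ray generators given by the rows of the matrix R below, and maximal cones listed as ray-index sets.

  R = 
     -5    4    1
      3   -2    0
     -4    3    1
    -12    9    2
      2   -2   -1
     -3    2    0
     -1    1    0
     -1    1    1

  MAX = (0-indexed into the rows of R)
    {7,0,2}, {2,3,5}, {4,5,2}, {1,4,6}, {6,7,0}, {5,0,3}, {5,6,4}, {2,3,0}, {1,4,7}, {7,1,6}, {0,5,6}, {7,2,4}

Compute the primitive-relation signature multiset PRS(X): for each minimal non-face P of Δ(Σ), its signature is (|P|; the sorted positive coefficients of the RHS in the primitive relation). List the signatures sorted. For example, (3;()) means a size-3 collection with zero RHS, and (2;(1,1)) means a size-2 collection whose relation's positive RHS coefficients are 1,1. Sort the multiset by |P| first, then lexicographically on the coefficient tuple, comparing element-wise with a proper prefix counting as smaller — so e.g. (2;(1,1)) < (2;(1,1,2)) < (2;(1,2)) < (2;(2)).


The 12 primitive collections of Σ (r=8, n=3):

  P={1,5}:  v_{1} + v_{5} = 0 ; sig = (2;())
  P={0,4}:  v_{0} + v_{4} = v_{5} ; sig = (2;(1))
  P={1,2}:  v_{1} + v_{2} = v_{7} ; sig = (2;(1))
  P={2,6}:  v_{2} + v_{6} = v_{0} ; sig = (2;(1))
  P={5,7}:  v_{5} + v_{7} = v_{2} ; sig = (2;(1))
  P={0,1}:  v_{0} + v_{1} = v_{6} + v_{7} ; sig = (2;(1,1))
  P={1,3}:  v_{1} + v_{3} = v_{0} + v_{2} ; sig = (2;(1,1))
  P={3,4}:  v_{3} + v_{4} = v_{2} + 2·v_{5} ; sig = (2;(1,2))
  P={3,6}:  v_{3} + v_{6} = 2·v_{0} + v_{5} ; sig = (2;(1,2))
  P={3,7}:  v_{3} + v_{7} = v_{0} + 2·v_{2} ; sig = (2;(1,2))
  P={4,6,7}:  v_{4} + v_{6} + v_{7} = 0 ; sig = (3;())
  P={0,2,5}:  v_{0} + v_{2} + v_{5} = v_{3} ; sig = (3;(1))

Signatures (|P|; sorted positive RHS coefficients), sorted:
    |P|=2: 10 collections, coeffs (), (1), (1), (1), (1), (1,1), (1,1), (1,2), (1,2), (1,2)
    |P|=3: 2 collections, coeffs (), (1)


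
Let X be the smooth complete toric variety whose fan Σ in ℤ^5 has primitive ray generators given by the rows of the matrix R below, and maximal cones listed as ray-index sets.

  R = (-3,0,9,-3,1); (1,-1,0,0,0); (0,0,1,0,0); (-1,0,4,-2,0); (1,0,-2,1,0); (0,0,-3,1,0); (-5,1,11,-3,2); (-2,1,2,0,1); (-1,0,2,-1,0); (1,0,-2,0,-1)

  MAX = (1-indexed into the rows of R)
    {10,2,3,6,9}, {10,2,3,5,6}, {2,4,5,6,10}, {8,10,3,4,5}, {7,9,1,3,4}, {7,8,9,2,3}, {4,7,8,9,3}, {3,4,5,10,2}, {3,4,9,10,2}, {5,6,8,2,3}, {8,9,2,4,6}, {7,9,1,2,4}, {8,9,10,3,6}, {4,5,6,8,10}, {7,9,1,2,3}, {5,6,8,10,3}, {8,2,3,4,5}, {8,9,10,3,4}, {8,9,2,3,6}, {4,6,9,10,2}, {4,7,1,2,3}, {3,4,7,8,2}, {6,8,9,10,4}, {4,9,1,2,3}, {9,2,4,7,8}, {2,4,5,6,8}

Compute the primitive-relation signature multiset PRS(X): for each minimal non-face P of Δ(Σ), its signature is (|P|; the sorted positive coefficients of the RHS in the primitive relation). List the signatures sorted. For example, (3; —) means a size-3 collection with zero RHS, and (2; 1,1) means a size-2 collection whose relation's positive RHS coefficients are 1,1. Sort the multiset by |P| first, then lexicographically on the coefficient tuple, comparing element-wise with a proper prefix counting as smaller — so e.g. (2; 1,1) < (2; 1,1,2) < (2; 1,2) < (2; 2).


12 collections generate NE(X_Σ); each relation:

  • {5,9}:  v_{5} + v_{9} = 0  so sig = (2; —)
  • {1,8}:  v_{1} + v_{8} = v_{7}  so sig = (2; 1)
  • {1,10}:  v_{1} + v_{10} = v_{3} + v_{4} + v_{9}  so sig = (2; 1,1,1)
  • {1,5}:  v_{1} + v_{5} = v_{2} + v_{3} + v_{4} + v_{8}  so sig = (2; 1,1,1,1)
  • {7,10}:  v_{7} + v_{10} = v_{3} + v_{4} + v_{8} + v_{9}  so sig = (2; 1,1,1,1)
  • {5,7}:  v_{5} + v_{7} = v_{2} + v_{3} + v_{4} + 2·v_{8}  so sig = (2; 1,1,1,2)
  • {1,6}:  v_{1} + v_{6} = v_{2} + v_{8} + 2·v_{9}  so sig = (2; 1,1,2)
  • {6,7}:  v_{6} + v_{7} = v_{2} + 2·v_{8} + 2·v_{9}  so sig = (2; 1,2,2)
  • {2,8,10}:  v_{2} + v_{8} + v_{10} = 0  so sig = (3; —)
  • {3,4,6}:  v_{3} + v_{4} + v_{6} = v_{9}  so sig = (3; 1)
  • {2,3,4,8,9}:  v_{2} + v_{3} + v_{4} + v_{8} + v_{9} = v_{1}  so sig = (5; 1)
  • {2,3,4,7,9}:  v_{2} + v_{3} + v_{4} + v_{7} + v_{9} = 2·v_{1}  so sig = (5; 2)

Hence PRS(X_Σ) =
    (2; —)
    (2; 1)
    (2; 1,1,1)
    (2; 1,1,1,1)
    (2; 1,1,1,1)
    (2; 1,1,1,2)
    (2; 1,1,2)
    (2; 1,2,2)
    (3; —)
    (3; 1)
    (5; 1)
    (5; 2)


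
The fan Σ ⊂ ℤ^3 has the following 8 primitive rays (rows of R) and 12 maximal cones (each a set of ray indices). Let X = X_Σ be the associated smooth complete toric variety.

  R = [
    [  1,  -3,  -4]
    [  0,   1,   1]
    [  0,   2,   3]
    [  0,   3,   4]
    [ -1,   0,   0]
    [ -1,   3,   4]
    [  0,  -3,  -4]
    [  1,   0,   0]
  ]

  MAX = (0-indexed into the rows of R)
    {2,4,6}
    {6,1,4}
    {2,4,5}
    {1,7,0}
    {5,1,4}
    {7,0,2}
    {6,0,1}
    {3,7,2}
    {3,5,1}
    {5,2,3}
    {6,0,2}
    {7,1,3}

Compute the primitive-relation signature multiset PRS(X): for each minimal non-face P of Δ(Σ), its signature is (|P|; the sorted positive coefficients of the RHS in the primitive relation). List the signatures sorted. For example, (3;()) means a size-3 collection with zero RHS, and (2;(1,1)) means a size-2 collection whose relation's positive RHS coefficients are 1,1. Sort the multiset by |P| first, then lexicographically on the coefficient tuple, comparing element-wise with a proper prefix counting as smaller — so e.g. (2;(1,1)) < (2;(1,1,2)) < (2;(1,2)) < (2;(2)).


Σ has 10 primitive collections:

  P={0,5}:  v_{0} + v_{5} = 0 — sig = (2;())
  P={3,6}:  v_{3} + v_{6} = 0 — sig = (2;())
  P={4,7}:  v_{4} + v_{7} = 0 — sig = (2;())
  P={0,3}:  v_{0} + v_{3} = v_{7} — sig = (2;(1))
  P={0,4}:  v_{0} + v_{4} = v_{6} — sig = (2;(1))
  P={1,2}:  v_{1} + v_{2} = v_{3} — sig = (2;(1))
  P={3,4}:  v_{3} + v_{4} = v_{5} — sig = (2;(1))
  P={5,6}:  v_{5} + v_{6} = v_{4} — sig = (2;(1))
  P={5,7}:  v_{5} + v_{7} = v_{3} — sig = (2;(1))
  P={6,7}:  v_{6} + v_{7} = v_{0} — sig = (2;(1))

Signatures (|P|; sorted positive RHS coefficients), sorted:
{ (2;()) ×3,  (2;(1)) ×7 }


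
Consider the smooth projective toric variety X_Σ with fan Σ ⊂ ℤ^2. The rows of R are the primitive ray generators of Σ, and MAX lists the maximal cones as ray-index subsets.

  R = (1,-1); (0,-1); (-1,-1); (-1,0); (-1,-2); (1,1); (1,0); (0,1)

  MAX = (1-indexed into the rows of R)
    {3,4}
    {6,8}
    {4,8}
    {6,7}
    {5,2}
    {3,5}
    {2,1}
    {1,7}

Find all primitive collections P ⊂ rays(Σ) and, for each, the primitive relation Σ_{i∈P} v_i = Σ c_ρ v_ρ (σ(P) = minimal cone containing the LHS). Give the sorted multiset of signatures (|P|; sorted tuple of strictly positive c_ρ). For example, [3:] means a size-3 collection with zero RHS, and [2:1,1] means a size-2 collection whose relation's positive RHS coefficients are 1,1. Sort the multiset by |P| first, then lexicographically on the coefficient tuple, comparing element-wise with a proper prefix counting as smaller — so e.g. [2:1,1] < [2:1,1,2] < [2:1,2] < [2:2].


Δ(Σ) — 8 vertices, 20 min non-faces:

  P = {2,8}:  v_{2} + v_{8} = 0 ; sig = [2:]
  P = {3,6}:  v_{3} + v_{6} = 0 ; sig = [2:]
  P = {4,7}:  v_{4} + v_{7} = 0 ; sig = [2:]
  P = {1,4}:  v_{1} + v_{4} = v_{2} ; sig = [2:1]
  P = {1,8}:  v_{1} + v_{8} = v_{7} ; sig = [2:1]
  P = {2,3}:  v_{2} + v_{3} = v_{5} ; sig = [2:1]
  P = {2,4}:  v_{2} + v_{4} = v_{3} ; sig = [2:1]
  P = {2,6}:  v_{2} + v_{6} = v_{7} ; sig = [2:1]
  P = {2,7}:  v_{2} + v_{7} = v_{1} ; sig = [2:1]
  P = {3,7}:  v_{3} + v_{7} = v_{2} ; sig = [2:1]
  P = {3,8}:  v_{3} + v_{8} = v_{4} ; sig = [2:1]
  P = {4,6}:  v_{4} + v_{6} = v_{8} ; sig = [2:1]
  P = {5,6}:  v_{5} + v_{6} = v_{2} ; sig = [2:1]
  P = {5,8}:  v_{5} + v_{8} = v_{3} ; sig = [2:1]
  P = {7,8}:  v_{7} + v_{8} = v_{6} ; sig = [2:1]
  P = {1,3}:  v_{1} + v_{3} = 2·v_{2} ; sig = [2:2]
  P = {1,6}:  v_{1} + v_{6} = 2·v_{7} ; sig = [2:2]
  P = {4,5}:  v_{4} + v_{5} = 2·v_{3} ; sig = [2:2]
  P = {5,7}:  v_{5} + v_{7} = 2·v_{2} ; sig = [2:2]
  P = {1,5}:  v_{1} + v_{5} = 3·v_{2} ; sig = [2:3]

Sorted signature multiset PRS(X):
{ [2:] ×3,  [2:1] ×12,  [2:2] ×4,  [2:3] }
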